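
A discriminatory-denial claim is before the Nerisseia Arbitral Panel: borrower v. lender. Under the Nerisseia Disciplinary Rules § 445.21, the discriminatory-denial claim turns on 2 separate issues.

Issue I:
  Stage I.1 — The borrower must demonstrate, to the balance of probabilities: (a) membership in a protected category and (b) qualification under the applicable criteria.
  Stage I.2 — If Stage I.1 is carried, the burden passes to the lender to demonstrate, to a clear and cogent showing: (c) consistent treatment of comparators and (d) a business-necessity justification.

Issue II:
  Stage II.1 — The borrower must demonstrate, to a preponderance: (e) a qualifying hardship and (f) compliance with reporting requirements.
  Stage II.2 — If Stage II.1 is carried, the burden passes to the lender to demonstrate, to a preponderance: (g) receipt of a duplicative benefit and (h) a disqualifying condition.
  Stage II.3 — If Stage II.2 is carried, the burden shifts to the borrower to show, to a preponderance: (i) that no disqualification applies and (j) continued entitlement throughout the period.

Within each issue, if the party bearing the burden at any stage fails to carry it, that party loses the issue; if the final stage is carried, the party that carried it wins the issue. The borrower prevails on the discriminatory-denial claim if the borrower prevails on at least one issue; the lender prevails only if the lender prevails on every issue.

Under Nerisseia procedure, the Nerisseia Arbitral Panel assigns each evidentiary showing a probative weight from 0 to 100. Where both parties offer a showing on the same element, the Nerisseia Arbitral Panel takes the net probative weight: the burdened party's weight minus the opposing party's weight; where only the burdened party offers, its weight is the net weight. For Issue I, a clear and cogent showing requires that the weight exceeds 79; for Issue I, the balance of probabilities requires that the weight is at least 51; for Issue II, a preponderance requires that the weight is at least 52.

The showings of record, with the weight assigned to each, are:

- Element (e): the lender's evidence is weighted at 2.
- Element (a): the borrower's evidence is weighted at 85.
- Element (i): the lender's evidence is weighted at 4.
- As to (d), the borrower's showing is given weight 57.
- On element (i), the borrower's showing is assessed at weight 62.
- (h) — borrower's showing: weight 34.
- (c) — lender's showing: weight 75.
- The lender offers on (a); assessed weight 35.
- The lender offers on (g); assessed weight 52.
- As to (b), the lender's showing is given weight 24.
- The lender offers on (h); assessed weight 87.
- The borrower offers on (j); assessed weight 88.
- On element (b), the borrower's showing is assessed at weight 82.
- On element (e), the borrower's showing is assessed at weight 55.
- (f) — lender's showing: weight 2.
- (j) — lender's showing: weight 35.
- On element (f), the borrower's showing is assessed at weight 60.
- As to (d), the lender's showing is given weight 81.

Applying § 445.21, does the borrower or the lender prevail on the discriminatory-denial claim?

— Issue I —
Stage I.1 (borrower, the balance of probabilities, weight is at least 51): (a) net 85−35=50 < 51 — fails; (b) net 82−24=58 ≥ 51 — meets.
  Not every element is met, so the borrower fails to carry Stage I.1.
So the lender prevails on this issue.
— Issue II —
Stage II.1 — burden on borrower; standard: a preponderance (weight is at least 52).
    (e): 55 − 2 = 53 ≥ 52 [met]
    (f): 60 − 2 = 58 ≥ 52 [met]
  Stage II.1 is satisfied; the onus moves to the lender.
Stage II.2 — burden on lender; standard: a preponderance (weight is at least 52).
    (g): 52 ≥ 52 [met]
    (h): 87 − 34 = 53 ≥ 52 [met]
  Stage II.2 is satisfied; the onus moves to the borrower.
Stage II.3 — burden on borrower; standard: a preponderance (weight is at least 52).
    (i): 62 − 4 = 58 ≥ 52 [met]
    (j): 88 − 35 = 53 ≥ 52 [met]
  Stage II.3 carried; the final stage is satisfied.
With every stage satisfied, the borrower prevails on this issue.
Per-issue: Issue I → lender; Issue II → borrower. The borrower must prevail on at least one issue; overall, the borrower prevails.

borrower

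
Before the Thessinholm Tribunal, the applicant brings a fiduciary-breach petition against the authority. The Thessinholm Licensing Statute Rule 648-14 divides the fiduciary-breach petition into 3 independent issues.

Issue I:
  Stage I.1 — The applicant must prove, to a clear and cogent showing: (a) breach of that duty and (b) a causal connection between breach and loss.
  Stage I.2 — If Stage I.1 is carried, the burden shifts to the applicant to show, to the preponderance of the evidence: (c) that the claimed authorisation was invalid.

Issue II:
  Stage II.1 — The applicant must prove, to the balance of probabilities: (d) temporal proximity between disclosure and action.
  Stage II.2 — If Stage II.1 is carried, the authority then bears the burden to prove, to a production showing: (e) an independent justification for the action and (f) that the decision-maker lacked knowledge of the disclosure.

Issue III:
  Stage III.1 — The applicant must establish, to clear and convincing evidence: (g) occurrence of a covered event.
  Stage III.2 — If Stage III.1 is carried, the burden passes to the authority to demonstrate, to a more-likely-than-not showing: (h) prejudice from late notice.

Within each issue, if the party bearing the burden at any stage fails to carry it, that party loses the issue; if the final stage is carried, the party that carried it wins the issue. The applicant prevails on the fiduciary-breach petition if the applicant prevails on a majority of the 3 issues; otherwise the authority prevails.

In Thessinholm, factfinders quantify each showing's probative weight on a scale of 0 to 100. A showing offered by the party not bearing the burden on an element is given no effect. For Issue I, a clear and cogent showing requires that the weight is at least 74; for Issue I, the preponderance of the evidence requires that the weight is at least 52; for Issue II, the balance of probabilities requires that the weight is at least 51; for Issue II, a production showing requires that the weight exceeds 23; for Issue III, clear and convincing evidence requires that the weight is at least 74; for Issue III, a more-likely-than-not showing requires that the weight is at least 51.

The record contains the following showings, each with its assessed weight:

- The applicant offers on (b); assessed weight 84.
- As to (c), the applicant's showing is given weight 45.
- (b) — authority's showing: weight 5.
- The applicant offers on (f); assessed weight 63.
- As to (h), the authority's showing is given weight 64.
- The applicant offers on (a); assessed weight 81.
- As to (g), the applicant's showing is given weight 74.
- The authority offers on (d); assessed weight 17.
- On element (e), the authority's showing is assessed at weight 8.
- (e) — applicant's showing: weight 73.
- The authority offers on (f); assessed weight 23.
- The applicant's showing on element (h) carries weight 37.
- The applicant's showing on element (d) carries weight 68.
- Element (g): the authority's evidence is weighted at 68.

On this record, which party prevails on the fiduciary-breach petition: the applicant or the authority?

authority

— Issue I —
Stage I.1 — burden on applicant; standard: a clear and cogent showing (weight is at least 74).
    (a): 81 ≥ 74 [met]
    (b): 84 (authority's 5 disregarded) ≥ 74 [met]
  Stage I.1 is satisfied; the applicant continues to bear the burden.
Stage I.2 — burden on applicant; standard: the preponderance of the evidence (weight is at least 52).
    (c): 45 < 52 [not met]
  Stage I.2 not carried; the applicant fails its burden.
The analysis ends at Stage I.2; the authority prevails on this issue.
— Issue II —
Stage II.1 (applicant, the balance of probabilities, weight is at least 51): (d) 68 (authority's 17 disregarded) ≥ 51 — meets.
  All elements met. The burden passes to the authority.
Stage II.2 (authority, a production showing, weight exceeds 23): (e) 8 (applicant's 73 disregarded) ≤ 23 — fails; (f) 23 (applicant's 63 disregarded) ≤ 23 — fails.
  The authority does not carry Stage II.2.
So the applicant prevails on this issue.
— Issue III —
At Stage III.1 the applicant must meet clear and convincing evidence (weight is at least 74): on (g) the weight is 74 (the authority's 68 is given no effect), ≥ 74, so (g) meets the standard.
  Stage III.1 is satisfied; the onus moves to the authority.
At Stage III.2 the authority must meet a more-likely-than-not showing (weight is at least 51): on (h) the weight is 64 (the applicant's 37 is given no effect), ≥ 51, so (h) meets the standard.
  The authority carries the last stage.
With every stage satisfied, the authority prevails on this issue.
Per-issue: Issue I → authority; Issue II → applicant; Issue III → authority. The applicant must prevail on a majority of issues; overall, the authority prevails.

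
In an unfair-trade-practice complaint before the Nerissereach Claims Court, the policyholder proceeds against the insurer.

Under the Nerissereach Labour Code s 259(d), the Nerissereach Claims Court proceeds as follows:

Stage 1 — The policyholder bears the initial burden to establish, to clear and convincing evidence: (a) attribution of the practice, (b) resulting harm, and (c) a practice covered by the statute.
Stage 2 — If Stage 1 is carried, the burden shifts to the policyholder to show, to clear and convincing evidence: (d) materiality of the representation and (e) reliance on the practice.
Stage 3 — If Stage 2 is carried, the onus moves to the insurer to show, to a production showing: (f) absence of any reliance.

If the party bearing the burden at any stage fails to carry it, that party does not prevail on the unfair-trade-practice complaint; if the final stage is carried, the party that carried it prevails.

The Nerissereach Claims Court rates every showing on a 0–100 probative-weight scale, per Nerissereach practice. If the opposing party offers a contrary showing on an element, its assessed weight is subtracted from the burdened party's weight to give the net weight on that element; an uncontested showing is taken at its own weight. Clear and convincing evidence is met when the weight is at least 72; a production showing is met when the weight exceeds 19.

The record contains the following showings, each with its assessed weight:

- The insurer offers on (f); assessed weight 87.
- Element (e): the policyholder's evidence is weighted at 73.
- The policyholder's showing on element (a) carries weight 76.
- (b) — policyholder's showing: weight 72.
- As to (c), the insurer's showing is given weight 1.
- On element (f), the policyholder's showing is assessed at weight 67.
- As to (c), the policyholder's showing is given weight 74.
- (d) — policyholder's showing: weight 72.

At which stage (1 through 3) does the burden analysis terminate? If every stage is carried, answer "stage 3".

stage 3

At Stage 1 the policyholder must meet clear and convincing evidence (weight is at least 72): on (a) the weight is 76, which does reach 72, so (a) meets the standard; on (b) the weight is 72, which does reach 72, so (b) meets the standard; on (c) the weight is 74 less the opposing 1 gives net 73, ≥ 72, so (c) meets the standard.
  Stage 1 is satisfied; the policyholder continues to bear the burden.
At Stage 2 the policyholder must meet clear and convincing evidence (weight is at least 72): on (d) the weight is 72, which does reach 72, so (d) meets the standard; on (e) the weight is 73, ≥ 72, so (e) meets the standard.
  Stage 2 is satisfied; the onus moves to the insurer.
At Stage 3 the insurer must meet a production showing (weight exceeds 19): on (f) the weight is 87 less the opposing 67 gives net 20, which does exceed 19, so (f) meets the standard.
  The insurer carries the last stage.
All stages carried — the insurer prevails.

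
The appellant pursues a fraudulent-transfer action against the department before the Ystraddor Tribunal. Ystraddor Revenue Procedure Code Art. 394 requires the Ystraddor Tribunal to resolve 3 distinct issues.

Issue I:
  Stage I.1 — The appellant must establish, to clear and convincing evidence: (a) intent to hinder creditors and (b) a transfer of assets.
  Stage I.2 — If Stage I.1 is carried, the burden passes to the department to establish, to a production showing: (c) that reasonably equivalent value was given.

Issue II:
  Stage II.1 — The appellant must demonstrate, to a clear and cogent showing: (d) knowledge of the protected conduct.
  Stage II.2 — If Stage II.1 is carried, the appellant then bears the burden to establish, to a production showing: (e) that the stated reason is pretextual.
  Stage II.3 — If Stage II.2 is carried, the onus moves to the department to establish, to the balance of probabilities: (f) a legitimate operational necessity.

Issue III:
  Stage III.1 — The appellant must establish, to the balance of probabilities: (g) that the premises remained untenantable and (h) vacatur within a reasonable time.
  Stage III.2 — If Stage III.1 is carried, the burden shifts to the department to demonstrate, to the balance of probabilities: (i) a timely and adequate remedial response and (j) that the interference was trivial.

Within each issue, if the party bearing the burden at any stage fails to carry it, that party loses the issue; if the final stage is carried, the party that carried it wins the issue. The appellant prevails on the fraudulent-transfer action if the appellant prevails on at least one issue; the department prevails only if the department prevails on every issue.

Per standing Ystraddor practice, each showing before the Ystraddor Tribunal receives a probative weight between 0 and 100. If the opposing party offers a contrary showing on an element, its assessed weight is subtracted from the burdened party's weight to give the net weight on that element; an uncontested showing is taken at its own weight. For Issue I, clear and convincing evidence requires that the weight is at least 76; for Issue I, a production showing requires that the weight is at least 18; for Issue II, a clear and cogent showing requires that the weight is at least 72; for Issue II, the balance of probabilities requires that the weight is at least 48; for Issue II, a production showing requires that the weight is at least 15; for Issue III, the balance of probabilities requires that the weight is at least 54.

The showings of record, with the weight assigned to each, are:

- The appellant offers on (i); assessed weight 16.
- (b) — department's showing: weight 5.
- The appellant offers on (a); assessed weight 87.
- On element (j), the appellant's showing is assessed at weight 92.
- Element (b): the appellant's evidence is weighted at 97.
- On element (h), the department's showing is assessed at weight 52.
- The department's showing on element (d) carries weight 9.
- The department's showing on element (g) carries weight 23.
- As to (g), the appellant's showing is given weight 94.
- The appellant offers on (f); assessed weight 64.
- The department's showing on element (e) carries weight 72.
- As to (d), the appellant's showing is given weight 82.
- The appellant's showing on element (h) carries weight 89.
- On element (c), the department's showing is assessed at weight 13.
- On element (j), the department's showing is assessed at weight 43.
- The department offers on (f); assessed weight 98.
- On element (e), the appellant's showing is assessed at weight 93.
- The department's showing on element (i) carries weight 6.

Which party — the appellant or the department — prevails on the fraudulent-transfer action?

— Issue I —
Stage I.1 (appellant, clear and convincing evidence, weight is at least 76): (a) 87 ≥ 76 — meets; (b) net 97−5=92 ≥ 76 — meets.
  All elements met. The burden passes to the department.
Stage I.2 (department, a production showing, weight is at least 18): (c) 13 < 18 — fails.
  The department does not carry Stage I.2.
The appellant prevails on this issue.
— Issue II —
Stage II.1 (appellant, a clear and cogent showing, weight is at least 72): (d) net 82−9=73 ≥ 72 — meets.
  All elements met. The appellant retains the burden for Stage II.2.
Stage II.2 (appellant, a production showing, weight is at least 15): (e) net 93−72=21 ≥ 15 — meets.
  Stage II.2 carried; the burden shifts to the department.
Stage II.3 (department, the balance of probabilities, weight is at least 48): (f) net 98−64=34 < 48 — fails.
  Not every element is met, so the department fails to carry Stage II.3.
So the appellant prevails on this issue.
— Issue III —
Stage III.1 — burden on appellant; standard: the balance of probabilities (weight is at least 54).
    (g): 94 − 23 = 71 ≥ 54 [met]
    (h): 89 − 52 = 37 < 54 [not met]
  The appellant does not carry Stage III.1.
The analysis ends at Stage III.1; the department prevails on this issue.
Per-issue: Issue I → appellant; Issue II → appellant; Issue III → department. The appellant must prevail on at least one issue; overall, the appellant prevails.

appellant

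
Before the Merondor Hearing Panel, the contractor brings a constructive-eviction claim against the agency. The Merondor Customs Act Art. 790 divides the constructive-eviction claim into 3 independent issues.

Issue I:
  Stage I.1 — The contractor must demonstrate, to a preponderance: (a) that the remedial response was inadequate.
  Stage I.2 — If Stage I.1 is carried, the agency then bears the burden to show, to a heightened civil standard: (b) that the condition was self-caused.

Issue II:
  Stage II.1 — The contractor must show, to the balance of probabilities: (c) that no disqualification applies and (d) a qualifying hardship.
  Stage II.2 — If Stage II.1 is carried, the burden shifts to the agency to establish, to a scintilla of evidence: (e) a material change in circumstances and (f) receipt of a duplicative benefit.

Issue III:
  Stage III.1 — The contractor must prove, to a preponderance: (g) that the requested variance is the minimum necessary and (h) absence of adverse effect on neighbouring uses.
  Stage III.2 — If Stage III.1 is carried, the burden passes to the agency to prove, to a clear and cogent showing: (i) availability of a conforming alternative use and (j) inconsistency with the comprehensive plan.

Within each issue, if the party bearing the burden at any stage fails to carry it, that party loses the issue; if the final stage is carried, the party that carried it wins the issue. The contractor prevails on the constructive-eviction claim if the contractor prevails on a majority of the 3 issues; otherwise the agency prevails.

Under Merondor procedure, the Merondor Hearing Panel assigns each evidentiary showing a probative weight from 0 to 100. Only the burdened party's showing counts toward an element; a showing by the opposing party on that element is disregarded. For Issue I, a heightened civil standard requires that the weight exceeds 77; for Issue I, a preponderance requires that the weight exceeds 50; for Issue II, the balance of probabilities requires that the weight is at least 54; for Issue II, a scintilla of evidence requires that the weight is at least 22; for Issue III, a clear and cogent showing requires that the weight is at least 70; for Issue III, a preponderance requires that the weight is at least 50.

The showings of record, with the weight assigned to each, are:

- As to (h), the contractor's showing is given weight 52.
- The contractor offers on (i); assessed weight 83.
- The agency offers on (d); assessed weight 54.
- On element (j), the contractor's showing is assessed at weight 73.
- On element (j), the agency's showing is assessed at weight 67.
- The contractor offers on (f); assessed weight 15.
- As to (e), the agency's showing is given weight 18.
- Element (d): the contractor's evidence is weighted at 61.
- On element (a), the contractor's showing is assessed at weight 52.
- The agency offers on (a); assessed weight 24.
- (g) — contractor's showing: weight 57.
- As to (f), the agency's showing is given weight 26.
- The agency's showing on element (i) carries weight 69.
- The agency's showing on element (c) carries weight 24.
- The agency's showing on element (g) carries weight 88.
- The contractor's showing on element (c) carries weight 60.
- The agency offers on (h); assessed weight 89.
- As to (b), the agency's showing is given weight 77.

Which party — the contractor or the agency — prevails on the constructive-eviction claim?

— Issue I —
Stage I.1 (contractor, a preponderance, weight exceeds 50): (a) 52 (agency's 24 disregarded) > 50 — meets.
  The contractor carries Stage I.1; the agency now bears the burden.
Stage I.2 (agency, a heightened civil standard, weight exceeds 77): (b) 77 ≤ 77 — fails.
  Not every element is met, so the agency fails to carry Stage I.2.
So the contractor prevails on this issue.
— Issue II —
Stage II.1 (contractor, the balance of probabilities, weight is at least 54): (c) 60 (agency's 24 disregarded) ≥ 54 — meets; (d) 61 (agency's 54 disregarded) ≥ 54 — meets.
  All elements met. The burden passes to the agency.
Stage II.2 (agency, a scintilla of evidence, weight is at least 22): (e) 18 < 22 — fails; (f) 26 (contractor's 15 disregarded) ≥ 22 — meets.
  Not every element is met, so the agency fails to carry Stage II.2.
The contractor prevails on this issue.
— Issue III —
At Stage III.1 the contractor must meet a preponderance (weight is at least 50): on (g) the weight is 57 (the agency's 88 is given no effect), ≥ 50, so (g) meets the standard; on (h) the weight is 52 (the agency's 89 is given no effect), which does reach 50, so (h) meets the standard.
  The contractor carries Stage III.1; the agency now bears the burden.
At Stage III.2 the agency must meet a clear and cogent showing (weight is at least 70): on (i) the weight is 69 (the contractor's 83 is given no effect), which does not reach 70, so (i) does not meet the standard; on (j) the weight is 67 (the contractor's 73 is given no effect), which does not reach 70, so (j) does not meet the standard.
  The agency does not carry Stage III.2.
So the contractor prevails on this issue.
Per-issue: Issue I → contractor; Issue II → contractor; Issue III → contractor. The contractor must prevail on a majority of issues; overall, the contractor prevails.

contractor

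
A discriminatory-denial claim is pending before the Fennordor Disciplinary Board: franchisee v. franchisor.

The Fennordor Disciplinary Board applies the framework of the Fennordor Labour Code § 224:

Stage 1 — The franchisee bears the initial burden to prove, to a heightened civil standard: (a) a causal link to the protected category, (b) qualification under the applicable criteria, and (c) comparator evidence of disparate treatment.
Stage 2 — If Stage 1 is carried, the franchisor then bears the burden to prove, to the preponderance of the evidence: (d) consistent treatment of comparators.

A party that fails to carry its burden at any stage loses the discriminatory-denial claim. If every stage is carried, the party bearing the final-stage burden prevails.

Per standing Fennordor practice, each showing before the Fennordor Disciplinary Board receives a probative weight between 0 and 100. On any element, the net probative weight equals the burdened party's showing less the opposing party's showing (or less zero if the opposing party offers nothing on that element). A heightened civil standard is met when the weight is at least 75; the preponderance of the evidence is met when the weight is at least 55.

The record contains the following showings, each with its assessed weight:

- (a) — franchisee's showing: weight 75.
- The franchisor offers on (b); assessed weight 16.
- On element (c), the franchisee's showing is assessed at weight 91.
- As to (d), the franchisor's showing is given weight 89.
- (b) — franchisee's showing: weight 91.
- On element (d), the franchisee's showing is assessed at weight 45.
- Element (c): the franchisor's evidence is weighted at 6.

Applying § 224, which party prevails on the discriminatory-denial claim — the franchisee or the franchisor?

Stage 1 — burden on franchisee; standard: a heightened civil standard (weight is at least 75).
    (a): 75 ≥ 75 [met]
    (b): 91 − 16 = 75 ≥ 75 [met]
    (c): 91 − 6 = 85 ≥ 75 [met]
  Stage 1 carried; the burden shifts to the franchisor.
Stage 2 — burden on franchisor; standard: the preponderance of the evidence (weight is at least 55).
    (d): 89 − 45 = 44 < 55 [not met]
  Not every element is met, so the franchisor fails to carry Stage 2.
The franchisee prevails.

franchisee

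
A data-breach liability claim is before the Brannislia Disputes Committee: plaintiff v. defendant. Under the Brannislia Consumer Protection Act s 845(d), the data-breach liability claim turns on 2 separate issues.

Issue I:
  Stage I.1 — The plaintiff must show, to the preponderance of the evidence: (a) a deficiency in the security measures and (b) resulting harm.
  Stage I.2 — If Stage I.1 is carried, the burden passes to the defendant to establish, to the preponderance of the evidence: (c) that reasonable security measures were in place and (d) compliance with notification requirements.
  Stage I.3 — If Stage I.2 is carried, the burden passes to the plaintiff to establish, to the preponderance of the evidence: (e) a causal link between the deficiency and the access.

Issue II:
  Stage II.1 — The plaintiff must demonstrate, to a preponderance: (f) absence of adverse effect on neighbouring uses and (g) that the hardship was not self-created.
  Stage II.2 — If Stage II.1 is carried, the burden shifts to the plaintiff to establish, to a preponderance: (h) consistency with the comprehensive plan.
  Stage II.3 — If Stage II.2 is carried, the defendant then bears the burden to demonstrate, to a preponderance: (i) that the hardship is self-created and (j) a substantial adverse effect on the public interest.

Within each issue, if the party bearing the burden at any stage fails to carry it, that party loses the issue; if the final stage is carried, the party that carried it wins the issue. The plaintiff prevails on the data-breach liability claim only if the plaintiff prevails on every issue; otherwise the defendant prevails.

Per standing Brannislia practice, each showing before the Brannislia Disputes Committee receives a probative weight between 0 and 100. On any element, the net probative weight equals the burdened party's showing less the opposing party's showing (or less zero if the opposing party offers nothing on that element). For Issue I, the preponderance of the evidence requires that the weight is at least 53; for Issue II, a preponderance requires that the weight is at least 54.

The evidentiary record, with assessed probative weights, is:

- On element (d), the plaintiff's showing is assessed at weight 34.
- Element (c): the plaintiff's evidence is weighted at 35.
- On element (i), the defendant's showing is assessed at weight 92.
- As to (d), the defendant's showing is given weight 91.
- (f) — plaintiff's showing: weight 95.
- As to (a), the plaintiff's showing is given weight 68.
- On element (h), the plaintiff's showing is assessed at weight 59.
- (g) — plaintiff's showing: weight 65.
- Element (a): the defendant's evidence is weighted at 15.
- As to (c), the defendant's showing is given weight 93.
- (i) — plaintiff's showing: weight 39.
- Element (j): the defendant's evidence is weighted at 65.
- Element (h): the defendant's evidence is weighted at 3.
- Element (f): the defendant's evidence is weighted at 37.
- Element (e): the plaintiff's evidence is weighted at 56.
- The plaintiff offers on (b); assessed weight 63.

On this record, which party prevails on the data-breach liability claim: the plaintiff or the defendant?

plaintiff

— Issue I —
At Stage I.1 the plaintiff must meet the preponderance of the evidence (weight is at least 53): on (a) the weight is 68 less the opposing 15 gives net 53, which does reach 53, so (a) meets the standard; on (b) the weight is 63, ≥ 53, so (b) meets the standard.
  The plaintiff carries Stage I.1; the defendant now bears the burden.
At Stage I.2 the defendant must meet the preponderance of the evidence (weight is at least 53): on (c) the weight is 93 less the opposing 35 gives net 58, ≥ 53, so (c) meets the standard; on (d) the weight is 91 less the opposing 34 gives net 57, which does reach 53, so (d) meets the standard.
  Stage I.2 is satisfied; the onus moves to the plaintiff.
At Stage I.3 the plaintiff must meet the preponderance of the evidence (weight is at least 53): on (e) the weight is 56, which does reach 53, so (e) meets the standard.
  Stage I.3 carried; the final stage is satisfied.
Every stage carried; the plaintiff prevails on this issue.
— Issue II —
Stage II.1 (plaintiff, a preponderance, weight is at least 54): (f) net 95−37=58 ≥ 54 — meets; (g) 65 ≥ 54 — meets.
  Stage II.1 carried; the burden remains with the plaintiff.
Stage II.2 (plaintiff, a preponderance, weight is at least 54): (h) net 59−3=56 ≥ 54 — meets.
  Stage II.2 carried; the burden shifts to the defendant.
Stage II.3 (defendant, a preponderance, weight is at least 54): (i) net 92−39=53 < 54 — fails; (j) 65 ≥ 54 — meets.
  Stage II.3 not carried; the defendant fails its burden.
The plaintiff prevails on this issue.
Per-issue: Issue I → plaintiff; Issue II → plaintiff. The plaintiff must prevail on every issue; overall, the plaintiff prevails.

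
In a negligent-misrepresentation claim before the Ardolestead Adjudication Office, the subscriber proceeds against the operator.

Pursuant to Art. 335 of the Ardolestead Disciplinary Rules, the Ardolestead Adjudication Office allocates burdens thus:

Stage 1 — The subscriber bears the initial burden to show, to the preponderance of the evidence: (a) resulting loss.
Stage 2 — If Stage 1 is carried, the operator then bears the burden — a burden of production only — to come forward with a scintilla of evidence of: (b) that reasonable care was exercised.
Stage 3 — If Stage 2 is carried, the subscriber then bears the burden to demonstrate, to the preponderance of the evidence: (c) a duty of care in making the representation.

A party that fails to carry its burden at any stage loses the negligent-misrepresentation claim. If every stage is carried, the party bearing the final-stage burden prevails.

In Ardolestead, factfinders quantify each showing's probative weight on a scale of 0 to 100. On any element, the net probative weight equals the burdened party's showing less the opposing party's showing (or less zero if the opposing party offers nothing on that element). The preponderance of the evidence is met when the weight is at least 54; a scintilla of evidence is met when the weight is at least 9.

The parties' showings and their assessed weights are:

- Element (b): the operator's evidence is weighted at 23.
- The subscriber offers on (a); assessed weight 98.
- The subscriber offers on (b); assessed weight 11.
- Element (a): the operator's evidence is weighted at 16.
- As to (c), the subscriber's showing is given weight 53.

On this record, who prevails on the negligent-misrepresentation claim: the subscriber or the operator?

operator

Stage 1 (subscriber, the preponderance of the evidence, weight is at least 54): (a) net 98−16=82 ≥ 54 — meets.
  Stage 1 is satisfied; the onus moves to the operator.
Stage 2 (operator, a scintilla of evidence, weight is at least 9): (b) net 23−11=12 ≥ 9 — meets.
  The operator carries Stage 2; the subscriber now bears the burden.
Stage 3 (subscriber, the preponderance of the evidence, weight is at least 54): (c) 53 < 54 — fails.
  Not every element is met, so the subscriber fails to carry Stage 3.
The analysis ends at Stage 3; the operator prevails.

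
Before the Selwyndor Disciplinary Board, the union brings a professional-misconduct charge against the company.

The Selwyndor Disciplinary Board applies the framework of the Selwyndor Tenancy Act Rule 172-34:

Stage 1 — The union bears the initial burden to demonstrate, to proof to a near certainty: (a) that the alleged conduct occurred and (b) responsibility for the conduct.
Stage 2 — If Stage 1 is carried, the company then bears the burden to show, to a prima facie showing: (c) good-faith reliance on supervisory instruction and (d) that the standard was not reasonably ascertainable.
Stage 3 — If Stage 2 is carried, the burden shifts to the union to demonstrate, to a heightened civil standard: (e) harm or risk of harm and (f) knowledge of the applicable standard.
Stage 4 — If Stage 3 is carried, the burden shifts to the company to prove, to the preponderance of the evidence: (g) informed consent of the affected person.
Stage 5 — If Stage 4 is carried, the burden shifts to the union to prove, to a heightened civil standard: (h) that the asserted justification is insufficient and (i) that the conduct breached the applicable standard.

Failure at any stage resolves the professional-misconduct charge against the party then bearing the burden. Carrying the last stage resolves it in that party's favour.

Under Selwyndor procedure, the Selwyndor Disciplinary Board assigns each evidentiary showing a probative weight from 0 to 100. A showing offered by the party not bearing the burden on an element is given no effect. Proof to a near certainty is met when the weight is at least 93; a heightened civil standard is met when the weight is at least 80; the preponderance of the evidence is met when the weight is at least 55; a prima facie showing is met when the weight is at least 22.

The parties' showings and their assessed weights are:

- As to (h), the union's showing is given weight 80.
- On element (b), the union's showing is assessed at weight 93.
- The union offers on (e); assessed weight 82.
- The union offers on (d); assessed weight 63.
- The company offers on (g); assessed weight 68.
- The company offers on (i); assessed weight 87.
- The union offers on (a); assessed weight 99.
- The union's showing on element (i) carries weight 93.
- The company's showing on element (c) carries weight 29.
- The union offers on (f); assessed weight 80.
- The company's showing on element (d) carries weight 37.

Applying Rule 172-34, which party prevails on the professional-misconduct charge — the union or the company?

Stage 1 (union, proof to a near certainty, weight is at least 93): (a) 99 ≥ 93 — meets; (b) 93 ≥ 93 — meets.
  Stage 1 carried; the burden shifts to the company.
Stage 2 (company, a prima facie showing, weight is at least 22): (c) 29 ≥ 22 — meets; (d) 37 (union's 63 disregarded) ≥ 22 — meets.
  All elements met. The burden passes to the union.
Stage 3 (union, a heightened civil standard, weight is at least 80): (e) 82 ≥ 80 — meets; (f) 80 ≥ 80 — meets.
  The union carries Stage 3; the company now bears the burden.
Stage 4 (company, the preponderance of the evidence, weight is at least 55): (g) 68 ≥ 55 — meets.
  Stage 4 is satisfied; the onus moves to the union.
Stage 5 (union, a heightened civil standard, weight is at least 80): (h) 80 ≥ 80 — meets; (i) 93 (company's 87 disregarded) ≥ 80 — meets.
  Stage 5 carried; the final stage is satisfied.
Every stage carried; the union prevails.

union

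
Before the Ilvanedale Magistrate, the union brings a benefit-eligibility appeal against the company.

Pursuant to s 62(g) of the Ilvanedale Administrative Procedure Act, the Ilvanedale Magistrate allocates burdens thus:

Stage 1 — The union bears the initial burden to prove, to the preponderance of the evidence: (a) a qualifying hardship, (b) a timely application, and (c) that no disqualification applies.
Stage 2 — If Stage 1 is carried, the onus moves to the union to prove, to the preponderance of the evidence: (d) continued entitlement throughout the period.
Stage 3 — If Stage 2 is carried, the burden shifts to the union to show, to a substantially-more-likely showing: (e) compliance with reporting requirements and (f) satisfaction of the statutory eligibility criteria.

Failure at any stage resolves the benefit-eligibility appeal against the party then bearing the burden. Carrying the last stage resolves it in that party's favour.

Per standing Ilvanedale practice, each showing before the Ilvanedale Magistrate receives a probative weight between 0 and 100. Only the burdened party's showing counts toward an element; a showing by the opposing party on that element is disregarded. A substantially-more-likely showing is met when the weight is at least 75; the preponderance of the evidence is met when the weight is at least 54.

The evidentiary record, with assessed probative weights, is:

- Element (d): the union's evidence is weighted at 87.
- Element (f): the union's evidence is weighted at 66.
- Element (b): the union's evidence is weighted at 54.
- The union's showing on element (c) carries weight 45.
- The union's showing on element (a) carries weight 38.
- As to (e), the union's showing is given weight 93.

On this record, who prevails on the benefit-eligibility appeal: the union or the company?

company

At Stage 1 the union must meet the preponderance of the evidence (weight is at least 54): on (a) the weight is 38, < 54, so (a) does not meet the standard; on (b) the weight is 54, which does reach 54, so (b) meets the standard; on (c) the weight is 45, which does not reach 54, so (c) does not meet the standard.
  The union does not carry Stage 1.
The company prevails.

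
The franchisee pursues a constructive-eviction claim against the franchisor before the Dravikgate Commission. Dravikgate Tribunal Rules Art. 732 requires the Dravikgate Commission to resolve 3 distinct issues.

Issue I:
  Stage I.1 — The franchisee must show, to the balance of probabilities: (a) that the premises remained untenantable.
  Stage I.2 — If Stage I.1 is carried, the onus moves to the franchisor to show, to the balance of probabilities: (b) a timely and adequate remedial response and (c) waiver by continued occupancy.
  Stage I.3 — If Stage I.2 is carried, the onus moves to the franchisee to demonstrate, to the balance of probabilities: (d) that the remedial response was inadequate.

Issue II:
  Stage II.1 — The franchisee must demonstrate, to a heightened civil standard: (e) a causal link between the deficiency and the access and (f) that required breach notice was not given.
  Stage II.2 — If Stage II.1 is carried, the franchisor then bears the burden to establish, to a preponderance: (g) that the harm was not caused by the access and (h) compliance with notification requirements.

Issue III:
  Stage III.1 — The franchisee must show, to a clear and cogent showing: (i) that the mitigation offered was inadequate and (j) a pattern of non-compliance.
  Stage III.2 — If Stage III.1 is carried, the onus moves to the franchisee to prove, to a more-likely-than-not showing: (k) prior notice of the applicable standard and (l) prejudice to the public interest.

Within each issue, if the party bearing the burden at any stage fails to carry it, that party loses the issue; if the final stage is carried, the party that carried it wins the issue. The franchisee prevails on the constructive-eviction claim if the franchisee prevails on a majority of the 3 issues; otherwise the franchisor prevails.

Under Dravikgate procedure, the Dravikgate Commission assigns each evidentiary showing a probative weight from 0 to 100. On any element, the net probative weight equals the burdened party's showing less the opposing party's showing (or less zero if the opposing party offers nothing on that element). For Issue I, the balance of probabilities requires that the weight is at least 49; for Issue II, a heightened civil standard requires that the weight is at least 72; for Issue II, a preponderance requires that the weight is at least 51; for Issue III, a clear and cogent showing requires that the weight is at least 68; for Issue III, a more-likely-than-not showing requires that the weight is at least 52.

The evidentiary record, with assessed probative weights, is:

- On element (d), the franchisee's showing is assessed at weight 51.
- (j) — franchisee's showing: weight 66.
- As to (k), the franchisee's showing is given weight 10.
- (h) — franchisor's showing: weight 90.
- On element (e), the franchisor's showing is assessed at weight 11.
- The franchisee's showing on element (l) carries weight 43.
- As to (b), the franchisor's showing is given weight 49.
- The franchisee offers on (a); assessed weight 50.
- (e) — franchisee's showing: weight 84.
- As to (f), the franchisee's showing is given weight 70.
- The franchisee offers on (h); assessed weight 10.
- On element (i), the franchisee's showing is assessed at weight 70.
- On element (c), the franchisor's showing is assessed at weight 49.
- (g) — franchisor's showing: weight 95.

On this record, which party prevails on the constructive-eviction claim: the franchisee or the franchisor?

— Issue I —
Stage I.1 — burden on franchisee; standard: the balance of probabilities (weight is at least 49).
    (a): 50 ≥ 49 [met]
  Stage I.1 carried; the burden shifts to the franchisor.
Stage I.2 — burden on franchisor; standard: the balance of probabilities (weight is at least 49).
    (b): 49 ≥ 49 [met]
    (c): 49 ≥ 49 [met]
  Stage I.2 carried; the burden shifts to the franchisee.
Stage I.3 — burden on franchisee; standard: the balance of probabilities (weight is at least 49).
    (d): 51 ≥ 49 [met]
  All elements met at the final stage.
Every stage carried; the franchisee prevails on this issue.
— Issue II —
Stage II.1 — burden on franchisee; standard: a heightened civil standard (weight is at least 72).
    (e): 84 − 11 = 73 ≥ 72 [met]
    (f): 70 < 72 [not met]
  The franchisee does not carry Stage II.1.
The analysis ends at Stage II.1; the franchisor prevails on this issue.
— Issue III —
Stage III.1 — burden on franchisee; standard: a clear and cogent showing (weight is at least 68).
    (i): 70 ≥ 68 [met]
    (j): 66 < 68 [not met]
  Not every element is met, so the franchisee fails to carry Stage III.1.
The franchisor prevails on this issue.
Per-issue: Issue I → franchisee; Issue II → franchisor; Issue III → franchisor. The franchisee must prevail on a majority of issues; overall, the franchisor prevails.

franchisor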